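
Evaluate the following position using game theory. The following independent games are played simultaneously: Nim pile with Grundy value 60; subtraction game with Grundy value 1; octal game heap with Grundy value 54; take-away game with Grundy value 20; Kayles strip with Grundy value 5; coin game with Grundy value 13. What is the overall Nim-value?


By the Sprague-Grundy theorem, the Grundy value of a sum of games is the XOR of individual Grundy values.
Nim pile: Grundy value = 60. Running XOR: 0 XOR 60 = 60
subtraction game: Grundy value = 1. Running XOR: 60 XOR 1 = 61
octal game heap: Grundy value = 54. Running XOR: 61 XOR 54 = 11
take-away game: Grundy value = 20. Running XOR: 11 XOR 20 = 31
Kayles strip: Grundy value = 5. Running XOR: 31 XOR 5 = 26
coin game: Grundy value = 13. Running XOR: 26 XOR 13 = 23
The combined Grundy value is 23.

23


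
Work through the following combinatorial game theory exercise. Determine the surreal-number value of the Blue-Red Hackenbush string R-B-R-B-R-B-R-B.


Edges (from ground): R-B-R-B-R-B-R-B
By Berlekamp's sign-expansion rule, a Blue-Red Hackenbush stalk has the value of the surreal number whose sign sequence is the edge sequence with B -> + and R -> -.
Sign sequence: -+-+-+-+
Trace the sign expansion in the surreal number tree, starting from 0:
Edge 1: R (sign -) -> bounds (-inf, 0), value = -1
Edge 2: B (sign +) -> bounds (-1, 0), value = -1/2
Edge 3: R (sign -) -> bounds (-1, -1/2), value = -3/4
Edge 4: B (sign +) -> bounds (-3/4, -1/2), value = -5/8
Edge 5: R (sign -) -> bounds (-3/4, -5/8), value = -11/16
Edge 6: B (sign +) -> bounds (-11/16, -5/8), value = -21/32
Edge 7: R (sign -) -> bounds (-11/16, -21/32), value = -43/64
Edge 8: B (sign +) -> bounds (-43/64, -21/32), value = -85/128
Game value = -85/128

-85/128


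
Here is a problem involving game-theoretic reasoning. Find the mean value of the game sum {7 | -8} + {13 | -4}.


G1 = {7 | -8}, G2 = {13 | -4}
Each is a switch {a | b} with numbers a > b; its mean value is (a + b)/2, and mean value is additive over game sums: m(G1 + G2) = m(G1) + m(G2).
Mean of G1 = (7 + (-8))/2 = -1/2 = -1/2
Mean of G2 = (13 + (-4))/2 = 9/2 = 9/2
Mean of G1 + G2 = -1/2 + 9/2 = 4

4


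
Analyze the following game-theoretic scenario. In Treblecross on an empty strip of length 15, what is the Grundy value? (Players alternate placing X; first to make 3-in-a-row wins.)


Treblecross: place X on empty cells; 3-in-a-row wins.
Playing within two cells of an existing X lets the opponent win at once, so sensible play treats the cells i-2..i+2 around each X as dead. The player left with no safe cell loses, so this is a normal-play take-away game on strips of safe cells.
Placing X at cell i (0-indexed) of a strip of k safe cells leaves independent strips of sizes max(0, i-2) and max(0, k-i-3). Hence G(k) = mex{ G(max(0,i-2)) XOR G(max(0,k-i-3)) : 0 <= i < k }, with G(0) = 0.
G(1): splits (0,0):0^0=0 -> mex({0}) = 1
G(2): splits (0,0):0^0=0 -> mex({0}) = 1
G(3): splits (0,0):0^0=0 -> mex({0}) = 1
G(4): splits (0,1):0^1=1 (0,0):0^0=0 -> mex({0, 1}) = 2
G(5): splits (0,2):0^1=1 (0,1):0^1=1 (0,0):0^0=0 -> mex({0, 1}) = 2
G(6) = mex({1}) = 0
G(7) = mex({0, 1, 2}) = 3
G(8) = mex({0, 1, 2}) = 3
G(9) = mex({0, 2}) = 1
G(10) = mex({0, 2, 3}) = 1
G(11) = mex({0, 3}) = 1
G(12) = mex({1, 3}) = 0
G(13) = mex({0, 1, 2, 3}) = 4
G(14) = mex({0, 1, 2}) = 3
G(15) = mex({0, 1, 2}) = 3
Therefore G(15) = 3.

3


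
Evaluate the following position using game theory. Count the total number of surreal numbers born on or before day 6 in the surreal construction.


Day 0: {|} = 0 is born. Count = 1.
Day n: the number of surreal numbers born by day n is 2^(n+1) - 1.
By day 0: 2^1 - 1 = 1
By day 1: 2^2 - 1 = 3
By day 2: 2^3 - 1 = 7
By day 3: 2^4 - 1 = 15
By day 4: 2^5 - 1 = 31
By day 5: 2^6 - 1 = 63
By day 6: 2^7 - 1 = 127
By day 6: 127 surreal numbers.

127


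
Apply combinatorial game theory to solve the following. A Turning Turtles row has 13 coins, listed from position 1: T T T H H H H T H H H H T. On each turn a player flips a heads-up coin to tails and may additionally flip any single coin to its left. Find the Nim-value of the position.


Coins: T T T H H H H T H H H H T
Key fact: a single head at position k behaves exactly like a Nim heap of size k (turning it to T and optionally flipping a coin at j < k corresponds to moving the heap from k to j, or to 0), and heads combine as a disjunctive sum (two heads at the same place would cancel, matching j XOR j = 0). So the Nim-value is the XOR of the 1-indexed positions of the heads.
Face-up positions (1-indexed): [4, 5, 6, 7, 9, 10, 11, 12]
XOR 0 with 4: 0 XOR 4 = 4
XOR 4 with 5: 4 XOR 5 = 1
XOR 1 with 6: 1 XOR 6 = 7
XOR 7 with 7: 7 XOR 7 = 0
XOR 0 with 9: 0 XOR 9 = 9
XOR 9 with 10: 9 XOR 10 = 3
XOR 3 with 11: 3 XOR 11 = 8
XOR 8 with 12: 8 XOR 12 = 4
Nim-value = 4

4


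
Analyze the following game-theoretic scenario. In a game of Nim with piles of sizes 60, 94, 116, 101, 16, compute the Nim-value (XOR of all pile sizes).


We need the XOR (exclusive or) of all pile sizes.
After XOR-ing pile 1 (size 60): 0 XOR 60 = 60
After XOR-ing pile 2 (size 94): 60 XOR 94 = 98
After XOR-ing pile 3 (size 116): 98 XOR 116 = 22
After XOR-ing pile 4 (size 101): 22 XOR 101 = 115
After XOR-ing pile 5 (size 16): 115 XOR 16 = 99
The Nim-value of this position is 99.

99


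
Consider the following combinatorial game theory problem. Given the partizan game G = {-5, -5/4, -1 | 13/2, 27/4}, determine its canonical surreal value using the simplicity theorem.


Left options: {-5, -5/4, -1}, max = -1
Right options: {13/2, 27/4}, min = 13/2
All options are numbers and max(Left) < min(Right), so by the simplicity theorem the value is the simplest (earliest-born) number strictly between -1 and 13/2.
Integers 0 through 6 all lie strictly between -1 and 13/2.
Among integers, the simplest (lowest birthday = smallest |n|; 0 is born on day 0, +-n on day n) is 0.
No non-integer in the interval can be simpler: if x is a non-integer in the interval, then floor(x) or ceil(x) also lies in the interval (the interval contains an integer), and both are proper prefixes of x's sign expansion, i.e. born earlier. So the game value is 0.
Game value = 0

0


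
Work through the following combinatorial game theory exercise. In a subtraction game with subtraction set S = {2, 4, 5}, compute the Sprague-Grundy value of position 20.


The subtraction set is S = {2, 4, 5}.
G(k) = mex{ G(k - s) : s in S, s <= k }. We compute iteratively: G(0) = 0.
G(1) = mex({}) = 0
G(2) = mex({0}) = 1
G(3) = mex({0}) = 1
G(4) = mex({0, 1}) = 2
G(5) = mex({0, 1}) = 2
G(6) = mex({0, 1, 2}) = 3
G(7) = mex({1, 2}) = 0
G(8) = mex({1, 2, 3}) = 0
G(9) = mex({0, 2}) = 1
G(10) = mex({0, 2, 3}) = 1
G(11) = mex({0, 1, 3}) = 2
Observe that G(7)..G(11) = 0, 0, 1, 1, 2 repeats G(0)..G(4) = 0, 0, 1, 1, 2.
For k >= max(S) = 5, G(k) is determined by the previous 5 values G(k-5)..G(k-1); a window of 5 consecutive values has recurred shifted by 7, so by induction G(k + 7) = G(k) for all k >= 0: the sequence is periodic from the start with period 7.
One period: G(0..6) = 0, 0, 1, 1, 2, 2, 3.
20 mod 7 = 6, so G(20) = G(6) = 3.

3


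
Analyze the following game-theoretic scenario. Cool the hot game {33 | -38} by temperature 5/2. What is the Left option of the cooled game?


Original game: {33 | -38} (a switch {a | b} with a > b).
Cooling by t (for t below the temperature (a - b)/2 = 71/2) taxes each move by t: {a | b} cooled by t is {a - t | b + t}.
Cooling amount: t = 5/2
Cooled Left option: 33 - 5/2 = 61/2
Cooled Right option: -38 + 5/2 = -71/2
Cooled game: {61/2 | -71/2}
Left option = 61/2

61/2


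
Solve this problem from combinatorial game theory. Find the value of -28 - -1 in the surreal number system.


x = -28, y = -1
x - y = -28 - -1 = -27

-27


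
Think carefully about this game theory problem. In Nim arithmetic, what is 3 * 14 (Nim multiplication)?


Nim multiplication is bilinear over XOR: (u XOR v) * w = (u*w) XOR (v*w).
So we split each operand into its bit components and XOR the pairwise Nim products.
3 = 1 + 2 (as XOR of powers of 2).
14 = 2 + 4 + 8 (as XOR of powers of 2).
Using the standard Nim-product table on single bits:
  2*2 = 3,   2*4 = 8,   2*8 = 12,
  4*4 = 6,   4*8 = 11,  8*8 = 13,
and  1*x = x (identity), k*l = l*k (commutative).
Pairwise Nim products:
  1 * 2 = 2
  1 * 4 = 4
  1 * 8 = 8
  2 * 2 = 3
  2 * 4 = 8
  2 * 8 = 12
XOR them: 2 XOR 4 XOR 8 XOR 3 XOR 8 XOR 12 = 9.
Result: 3 * 14 = 9 (in Nim).

9


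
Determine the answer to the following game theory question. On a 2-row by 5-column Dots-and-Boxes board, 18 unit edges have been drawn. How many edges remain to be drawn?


Grid: 2 x 5 boxes, i.e. 3 rows and 6 columns of dots.
Horizontal edges: (rows + 1) * cols = 3 * 5 = 15
Vertical edges: rows * (cols + 1) = 2 * 6 = 12
Total edges: 15 + 12 = 27
Edges drawn: 18
Remaining: 27 - 18 = 9

9


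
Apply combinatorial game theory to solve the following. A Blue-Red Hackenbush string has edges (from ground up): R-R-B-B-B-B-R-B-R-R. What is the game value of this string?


Edges (from ground): R-R-B-B-B-B-R-B-R-R
By Berlekamp's sign-expansion rule, a Blue-Red Hackenbush stalk has the value of the surreal number whose sign sequence is the edge sequence with B -> + and R -> -.
Sign sequence: --++++-+--
Trace the sign expansion in the surreal number tree, starting from 0:
Edge 1: R (sign -) -> bounds (-inf, 0), value = -1
Edge 2: R (sign -) -> bounds (-inf, -1), value = -2
Edge 3: B (sign +) -> bounds (-2, -1), value = -3/2
Edge 4: B (sign +) -> bounds (-3/2, -1), value = -5/4
Edge 5: B (sign +) -> bounds (-5/4, -1), value = -9/8
Edge 6: B (sign +) -> bounds (-9/8, -1), value = -17/16
Edge 7: R (sign -) -> bounds (-9/8, -17/16), value = -35/32
Edge 8: B (sign +) -> bounds (-35/32, -17/16), value = -69/64
Edge 9: R (sign -) -> bounds (-35/32, -69/64), value = -139/128
Edge 10: R (sign -) -> bounds (-35/32, -139/128), value = -279/256
Game value = -279/256

-279/256


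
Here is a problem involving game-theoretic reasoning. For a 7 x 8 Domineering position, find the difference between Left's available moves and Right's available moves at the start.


Board is 7 x 8 (rows x cols).
Left (vertical) placements: (rows-1) * cols = 6 * 8 = 48
Right (horizontal) placements: rows * (cols-1) = 7 * 7 = 49
Advantage = Left - Right = 48 - 49 = -1

-1


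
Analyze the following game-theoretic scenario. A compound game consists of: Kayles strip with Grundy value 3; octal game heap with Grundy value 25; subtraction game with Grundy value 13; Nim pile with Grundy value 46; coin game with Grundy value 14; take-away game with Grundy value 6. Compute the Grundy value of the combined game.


By the Sprague-Grundy theorem, the Grundy value of a sum of games is the XOR of individual Grundy values.
Kayles strip: Grundy value = 3. Running XOR: 0 XOR 3 = 3
octal game heap: Grundy value = 25. Running XOR: 3 XOR 25 = 26
subtraction game: Grundy value = 13. Running XOR: 26 XOR 13 = 23
Nim pile: Grundy value = 46. Running XOR: 23 XOR 46 = 57
coin game: Grundy value = 14. Running XOR: 57 XOR 14 = 55
take-away game: Grundy value = 6. Running XOR: 55 XOR 6 = 49
The combined Grundy value is 49.

49


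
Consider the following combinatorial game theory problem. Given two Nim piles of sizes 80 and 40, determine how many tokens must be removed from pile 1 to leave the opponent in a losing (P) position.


Piles: 80 and 40
Current XOR: 80 XOR 40 = 120 (non-zero, so this is an N-position).
To make the XOR zero, we need to find a move that balances the piles.
For pile 1 (size 80): target = 80 XOR 120 = 40
We reduce pile 1 from 80 to 40.
Tokens removed: 80 - 40 = 40
Verification: 40 XOR 40 = 0

40


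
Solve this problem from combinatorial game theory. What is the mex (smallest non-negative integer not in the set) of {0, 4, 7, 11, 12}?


Set = {0, 4, 7, 11, 12}
0 is in the set.
1 is NOT in the set. This is the mex.
mex = 1

1


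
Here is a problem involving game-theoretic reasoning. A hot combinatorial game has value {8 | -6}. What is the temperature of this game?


The game is {8 | -6}, a switch {a | b} with numbers a > b.
Cooling {a | b} by t gives {a - t | b + t}, which stops being hot when a - t = b + t, i.e. at t = (a - b)/2. So the temperature of a switch is (a - b)/2.
Temperature = (Left option - Right option) / 2
= (8 - (-6)) / 2
= 14 / 2
= 7

7


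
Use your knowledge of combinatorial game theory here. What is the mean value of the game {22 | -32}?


Game = {22 | -32}, a switch {a | b} with numbers a > b.
Its thermograph has left wall a - t and right wall b + t, which meet at t = (a - b)/2, where both equal (a + b)/2. So the mast (mean value) is at (a + b)/2.
Mean = (22 + (-32))/2 = -10/2 = -5

-5


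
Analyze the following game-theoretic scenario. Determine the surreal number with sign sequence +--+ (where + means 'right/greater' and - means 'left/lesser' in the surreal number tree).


Sign expansion: +--+
Rule: track bounds (lo, hi), initially (-inf, +inf). On '+', the current value becomes lo and we move to the simplest number in (value, hi): value + 1 if hi = +inf, otherwise the midpoint (value + hi)/2. On '-', the current value becomes hi and we move to value - 1 if lo = -inf, otherwise the midpoint (lo + value)/2.
Start at 0.
Step 1: sign = +, move right. Bounds: (0, +inf). Value = 1
Step 2: sign = -, move left. Bounds: (0, 1). Value = 1/2
Step 3: sign = -, move left. Bounds: (0, 1/2). Value = 1/4
Step 4: sign = +, move right. Bounds: (1/4, 1/2). Value = 3/8
The surreal number with sign expansion +--+ is 3/8.

3/8


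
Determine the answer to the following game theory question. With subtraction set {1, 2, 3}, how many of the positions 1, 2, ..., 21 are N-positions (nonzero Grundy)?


Subtraction set S = {1, 2, 3}, so G(n) = n mod 4.
G(n) = 0 when n is a multiple of 4.
Multiples of 4 in [1, 21]: 5
N-positions (nonzero Grundy) = 21 - 5 = 16

16


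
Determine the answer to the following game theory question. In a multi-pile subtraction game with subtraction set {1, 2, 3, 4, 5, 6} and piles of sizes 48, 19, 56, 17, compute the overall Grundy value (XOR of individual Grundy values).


Subtraction set: {1, 2, 3, 4, 5, 6}
For this subtraction set, G(n) = n mod 7 (period = max + 1 = 7).
Pile 1 (size 48): G(48) = 48 mod 7 = 6
Pile 2 (size 19): G(19) = 19 mod 7 = 5
Pile 3 (size 56): G(56) = 56 mod 7 = 0
Pile 4 (size 17): G(17) = 17 mod 7 = 3
Total Grundy value = XOR of all: 6 XOR 5 XOR 0 XOR 3 = 0

0


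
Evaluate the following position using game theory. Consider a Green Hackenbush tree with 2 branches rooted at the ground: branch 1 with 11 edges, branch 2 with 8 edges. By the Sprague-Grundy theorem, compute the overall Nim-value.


The tree has 2 branches from the ground vertex.
In Green Hackenbush, the Nim-value of a simple path of length k is k.
Branch 1: length 11, Nim-value = 11
Branch 2: length 8, Nim-value = 8
Total Nim-value = XOR of all branch values:
0 XOR 11 = 11
11 XOR 8 = 3
Nim-value of the tree = 3

3


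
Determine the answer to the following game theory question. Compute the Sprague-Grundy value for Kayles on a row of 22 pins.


Kayles: a move removes 1 or 2 adjacent pins from a contiguous row.
Removing pins from a row of k leaves two independent rows (a, b) with a + b = k - 1 (one pin) or a + b = k - 2 (two pins); an end removal gives a = 0.
By Sprague-Grundy, G(k) = mex{ G(a) XOR G(b) } over all these splits. G(0) = 0.
G(1): splits (0,0):0^0=0 -> mex({0}) = 1
G(2): splits (0,1):0^1=1 (0,0):0^0=0 -> mex({0, 1}) = 2
G(3): splits (0,2):0^2=2 (1,1):1^1=0 (0,1):0^1=1 -> mex({0, 1, 2}) = 3
G(4): splits (0,3):0^3=3 (1,2):1^2=3 (0,2):0^2=2 (1,1):1^1=0 -> mex({0, 2, 3}) = 1
G(5): splits (0,4):0^1=1 (1,3):1^3=2 (2,2):2^2=0 (0,3):0^3=3 (1,2):1^2=3 -> mex({0, 1, 2, 3}) = 4
G(6) = mex({0, 1, 2, 4}) = 3
G(7) = mex({0, 1, 3, 4, 5}) = 2
G(8) = mex({0, 2, 3, 5, 6}) = 1
G(9) = mex({0, 1, 2, 3, 6, 7}) = 4
G(10) = mex({0, 1, 3, 4, 5, 7}) = 2
G(11) = mex({0, 1, 2, 3, 4, 5}) = 6
G(12) = mex({0, 1, 2, 3, 5, 6, 7}) = 4
G(13) = mex({0, 2, 3, 4, 6, 7}) = 1
G(14) = mex({0, 1, 4, 5, 6, 7}) = 2
G(15) = mex({0, 1, 2, 3, 4, 5, 6}) = 7
G(16) = mex({0, 2, 3, 5, 6, 7}) = 1
G(17) = mex({0, 1, 2, 3, 5, 6, 7}) = 4
G(18) = mex({0, 1, 2, 4, 5, 6}) = 3
G(19) = mex({0, 1, 3, 4, 5, 7}) = 2
G(20) = mex({0, 2, 3, 4, 5, 6, 7}) = 1
G(21) = mex({0, 1, 2, 3, 5, 6, 7}) = 4
G(22) = mex({0, 1, 2, 3, 4, 5, 7}) = 6
Therefore G(22) = 6.

6


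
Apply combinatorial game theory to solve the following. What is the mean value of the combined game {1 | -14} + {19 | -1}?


G1 = {1 | -14}, G2 = {19 | -1}
Each is a switch {a | b} with numbers a > b; its mean value is (a + b)/2, and mean value is additive over game sums: m(G1 + G2) = m(G1) + m(G2).
Mean of G1 = (1 + (-14))/2 = -13/2 = -13/2
Mean of G2 = (19 + (-1))/2 = 18/2 = 9
Mean of G1 + G2 = -13/2 + 9 = 5/2

5/2


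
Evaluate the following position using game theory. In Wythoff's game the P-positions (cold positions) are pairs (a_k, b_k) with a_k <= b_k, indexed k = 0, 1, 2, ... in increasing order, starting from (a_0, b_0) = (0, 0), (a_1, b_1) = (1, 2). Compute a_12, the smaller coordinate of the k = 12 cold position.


By Wythoff's theorem, a_k = floor(k * phi) and b_k = floor(k * phi^2) = a_k + k, where phi = (1 + sqrt(5))/2 is the golden ratio.
phi = (1 + sqrt(5))/2 = 1.618034
k = 12
k * phi = 12 * 1.618034 = 19.416408
a_12 = floor(k * phi) = 19

19


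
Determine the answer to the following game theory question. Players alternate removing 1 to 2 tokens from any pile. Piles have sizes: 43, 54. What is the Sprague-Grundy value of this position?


Subtraction set: {1, 2}
For this subtraction set, G(n) = n mod 3 (period = max + 1 = 3).
Pile 1 (size 43): G(43) = 43 mod 3 = 1
Pile 2 (size 54): G(54) = 54 mod 3 = 0
Total Grundy value = XOR of all: 1 XOR 0 = 1

1


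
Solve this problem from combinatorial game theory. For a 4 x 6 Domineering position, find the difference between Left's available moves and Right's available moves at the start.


Board is 4 x 6 (rows x cols).
Left (vertical) placements: (rows-1) * cols = 3 * 6 = 18
Right (horizontal) placements: rows * (cols-1) = 4 * 5 = 20
Advantage = Left - Right = 18 - 20 = -2

-2


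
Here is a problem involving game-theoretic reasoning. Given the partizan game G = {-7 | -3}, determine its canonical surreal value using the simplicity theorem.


Left options: {-7}, max = -7
Right options: {-3}, min = -3
All options are numbers and max(Left) < min(Right), so by the simplicity theorem the value is the simplest (earliest-born) number strictly between -7 and -3.
Integers -6 through -4 all lie strictly between -7 and -3.
Among integers, the simplest (lowest birthday = smallest |n|; 0 is born on day 0, +-n on day n) is -4.
No non-integer in the interval can be simpler: if x is a non-integer in the interval, then floor(x) or ceil(x) also lies in the interval (the interval contains an integer), and both are proper prefixes of x's sign expansion, i.e. born earlier. So the game value is -4.
Game value = -4

-4


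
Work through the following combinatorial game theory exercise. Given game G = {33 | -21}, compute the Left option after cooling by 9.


Original game: {33 | -21} (a switch {a | b} with a > b).
Cooling by t (for t below the temperature (a - b)/2 = 27) taxes each move by t: {a | b} cooled by t is {a - t | b + t}.
Cooling amount: t = 9
Cooled Left option: 33 - 9 = 24
Cooled Right option: -21 + 9 = -12
Cooled game: {24 | -12}
Left option = 24

24


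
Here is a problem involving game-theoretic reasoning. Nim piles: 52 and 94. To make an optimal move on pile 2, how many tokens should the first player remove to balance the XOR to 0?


Piles: 52 and 94
Current XOR: 52 XOR 94 = 106 (non-zero, so this is an N-position).
To make the XOR zero, we need to find a move that balances the piles.
For pile 2 (size 94): target = 94 XOR 106 = 52
We reduce pile 2 from 94 to 52.
Tokens removed: 94 - 52 = 42
Verification: 52 XOR 52 = 0

42


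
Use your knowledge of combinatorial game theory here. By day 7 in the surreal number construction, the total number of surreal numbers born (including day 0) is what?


Day 0: {|} = 0 is born. Count = 1.
Day n: the number of surreal numbers born by day n is 2^(n+1) - 1.
By day 0: 2^1 - 1 = 1
By day 1: 2^2 - 1 = 3
By day 2: 2^3 - 1 = 7
By day 3: 2^4 - 1 = 15
By day 4: 2^5 - 1 = 31
By day 5: 2^6 - 1 = 63
By day 6: 2^7 - 1 = 127
By day 7: 2^8 - 1 = 255
By day 7: 255 surreal numbers.

255


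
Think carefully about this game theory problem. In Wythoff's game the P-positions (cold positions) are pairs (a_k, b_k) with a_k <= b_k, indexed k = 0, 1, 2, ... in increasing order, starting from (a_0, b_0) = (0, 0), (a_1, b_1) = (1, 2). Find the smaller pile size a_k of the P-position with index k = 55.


By Wythoff's theorem, a_k = floor(k * phi) and b_k = floor(k * phi^2) = a_k + k, where phi = (1 + sqrt(5))/2 is the golden ratio.
phi = (1 + sqrt(5))/2 = 1.618034
k = 55
k * phi = 55 * 1.618034 = 88.991869
a_55 = floor(k * phi) = 88

88


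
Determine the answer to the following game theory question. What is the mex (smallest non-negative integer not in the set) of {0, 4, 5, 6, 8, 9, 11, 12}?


Set = {0, 4, 5, 6, 8, 9, 11, 12}
0 is in the set.
1 is NOT in the set. This is the mex.
mex = 1

1


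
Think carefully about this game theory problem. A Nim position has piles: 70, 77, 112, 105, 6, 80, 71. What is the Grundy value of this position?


We need the XOR (exclusive or) of all pile sizes.
After XOR-ing pile 1 (size 70): 0 XOR 70 = 70
After XOR-ing pile 2 (size 77): 70 XOR 77 = 11
After XOR-ing pile 3 (size 112): 11 XOR 112 = 123
After XOR-ing pile 4 (size 105): 123 XOR 105 = 18
After XOR-ing pile 5 (size 6): 18 XOR 6 = 20
After XOR-ing pile 6 (size 80): 20 XOR 80 = 68
After XOR-ing pile 7 (size 71): 68 XOR 71 = 3
The Nim-value of this position is 3.

3


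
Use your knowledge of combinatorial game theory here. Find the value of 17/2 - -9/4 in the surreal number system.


x = 17/2, y = -9/4
Converting to common denominator: 4
x = 34/4, y = -9/4
x - y = 17/2 - -9/4 = 43/4

43/4


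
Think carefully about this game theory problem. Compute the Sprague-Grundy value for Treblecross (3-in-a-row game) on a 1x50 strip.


Treblecross: place X on empty cells; 3-in-a-row wins.
Playing within two cells of an existing X lets the opponent win at once, so sensible play treats the cells i-2..i+2 around each X as dead. The player left with no safe cell loses, so this is a normal-play take-away game on strips of safe cells.
Placing X at cell i (0-indexed) of a strip of k safe cells leaves independent strips of sizes max(0, i-2) and max(0, k-i-3). Hence G(k) = mex{ G(max(0,i-2)) XOR G(max(0,k-i-3)) : 0 <= i < k }, with G(0) = 0.
G(1): splits (0,0):0^0=0 -> mex({0}) = 1
G(2): splits (0,0):0^0=0 -> mex({0}) = 1
G(3): splits (0,0):0^0=0 -> mex({0}) = 1
G(4): splits (0,1):0^1=1 (0,0):0^0=0 -> mex({0, 1}) = 2
G(5): splits (0,2):0^1=1 (0,1):0^1=1 (0,0):0^0=0 -> mex({0, 1}) = 2
G(6) = mex({1}) = 0
G(7) = mex({0, 1, 2}) = 3
G(8) = mex({0, 1, 2}) = 3
G(9) = mex({0, 2}) = 1
G(10) = mex({0, 2, 3}) = 1
G(11) = mex({0, 3}) = 1
G(12) = mex({1, 3}) = 0
G(13) = mex({0, 1, 2, 3}) = 4
G(14) = mex({0, 1, 2}) = 3
G(15) = mex({0, 1, 2}) = 3
G(16) = mex({0, 1, 2, 4}) = 3
G(17) = mex({0, 1, 3, 4}) = 2
G(18) = mex({0, 1, 3, 4}) = 2
G(19) = mex({0, 1, 3, 5}) = 2
G(20) = mex({0, 1, 2, 3, 5}) = 4
G(21) = mex({0, 1, 2, 3, 5}) = 4
G(22) = mex({1, 2, 6}) = 0
G(23) = mex({0, 1, 2, 3, 4, 6}) = 5
G(24) = mex({0, 1, 2, 3, 4}) = 5
G(25) = mex({0, 1, 3, 4, 7}) = 2
G(26) = mex({0, 1, 3, 4, 5, 7}) = 2
G(27) = mex({0, 1, 3, 5}) = 2
G(28) = mex({0, 1, 2, 5}) = 3
G(29) = mex({0, 1, 2, 4, 5, 6}) = 3
G(30) = mex({1, 2, 4, 6}) = 0
G(31) = mex({0, 1, 2, 3, 4, 6}) = 5
G(32) = mex({1, 2, 3, 4, 7}) = 0
G(33) = mex({0, 3, 7}) = 1
G(34) = mex({0, 2, 3, 5, 7}) = 1
G(35) = mex({0, 2, 3, 5, 6}) = 1
G(36) = mex({0, 1, 2, 5, 6}) = 3
G(37) = mex({0, 1, 2, 4, 5, 6}) = 3
G(38) = mex({0, 1, 2, 4}) = 3
G(39) = mex({0, 1, 2, 3, 4, 7}) = 5
G(40) = mex({0, 1, 2, 3, 4, 5, 7}) = 6
G(41) = mex({0, 1, 2, 3, 5, 7}) = 4
G(42) = mex({0, 1, 2, 3, 5, 6, 7}) = 4
G(43) = mex({0, 2, 3, 5, 6}) = 1
G(44) = mex({1, 2, 3, 4, 5, 6}) = 0
G(45) = mex({0, 1, 2, 3, 4, 6, 7}) = 5
G(46) = mex({0, 1, 2, 3, 4, 7}) = 5
G(47) = mex({0, 1, 2, 3, 4, 5, 7}) = 6
G(48) = mex({0, 1, 2, 3, 4, 5, 7}) = 6
G(49) = mex({0, 1, 3, 4, 5, 7}) = 2
G(50) = mex({0, 1, 2, 3, 4, 5, 6}) = 7
Therefore G(50) = 7.

7


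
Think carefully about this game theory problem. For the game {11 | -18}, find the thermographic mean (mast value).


Game = {11 | -18}, a switch {a | b} with numbers a > b.
Its thermograph has left wall a - t and right wall b + t, which meet at t = (a - b)/2, where both equal (a + b)/2. So the mast (mean value) is at (a + b)/2.
Mean = (11 + (-18))/2 = -7/2 = -7/2

-7/2


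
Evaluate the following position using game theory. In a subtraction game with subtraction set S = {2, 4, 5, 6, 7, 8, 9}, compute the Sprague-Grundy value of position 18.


The subtraction set is S = {2, 4, 5, 6, 7, 8, 9}.
G(k) = mex{ G(k - s) : s in S, s <= k }. We compute iteratively: G(0) = 0.
G(1) = mex({}) = 0
G(2) = mex({0}) = 1
G(3) = mex({0}) = 1
G(4) = mex({0, 1}) = 2
G(5) = mex({0, 1}) = 2
G(6) = mex({0, 1, 2}) = 3
G(7) = mex({0, 1, 2}) = 3
G(8) = mex({0, 1, 2, 3}) = 4
G(9) = mex({0, 1, 2, 3}) = 4
G(10) = mex({0, 1, 2, 3, 4}) = 5
G(11) = mex({1, 2, 3, 4}) = 0
G(12) = mex({1, 2, 3, 4, 5}) = 0
G(13) = mex({0, 2, 3, 4}) = 1
G(14) = mex({0, 2, 3, 4, 5}) = 1
G(15) = mex({0, 1, 3, 4, 5}) = 2
G(16) = mex({0, 1, 3, 4, 5}) = 2
G(17) = mex({0, 1, 2, 4, 5}) = 3
G(18) = mex({0, 1, 2, 4, 5}) = 3
Therefore G(18) = 3.

3


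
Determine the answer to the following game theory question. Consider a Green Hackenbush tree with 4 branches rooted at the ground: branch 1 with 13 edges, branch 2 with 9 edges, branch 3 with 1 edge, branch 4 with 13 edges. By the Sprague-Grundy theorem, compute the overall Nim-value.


The tree has 4 branches from the ground vertex.
In Green Hackenbush, the Nim-value of a simple path of length k is k.
Branch 1: length 13, Nim-value = 13
Branch 2: length 9, Nim-value = 9
Branch 3: length 1, Nim-value = 1
Branch 4: length 13, Nim-value = 13
Total Nim-value = XOR of all branch values:
0 XOR 13 = 13
13 XOR 9 = 4
4 XOR 1 = 5
5 XOR 13 = 8
Nim-value of the tree = 8

8


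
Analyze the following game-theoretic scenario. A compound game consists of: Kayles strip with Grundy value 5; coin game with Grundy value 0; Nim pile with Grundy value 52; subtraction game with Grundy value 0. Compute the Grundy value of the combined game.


By the Sprague-Grundy theorem, the Grundy value of a sum of games is the XOR of individual Grundy values.
Kayles strip: Grundy value = 5. Running XOR: 0 XOR 5 = 5
coin game: Grundy value = 0. Running XOR: 5 XOR 0 = 5
Nim pile: Grundy value = 52. Running XOR: 5 XOR 52 = 49
subtraction game: Grundy value = 0. Running XOR: 49 XOR 0 = 49
The combined Grundy value is 49.

49


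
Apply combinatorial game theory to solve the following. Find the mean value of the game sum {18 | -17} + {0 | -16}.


G1 = {18 | -17}, G2 = {0 | -16}
Each is a switch {a | b} with numbers a > b; its mean value is (a + b)/2, and mean value is additive over game sums: m(G1 + G2) = m(G1) + m(G2).
Mean of G1 = (18 + (-17))/2 = 1/2 = 1/2
Mean of G2 = (0 + (-16))/2 = -16/2 = -8
Mean of G1 + G2 = 1/2 + -8 = -15/2

-15/2


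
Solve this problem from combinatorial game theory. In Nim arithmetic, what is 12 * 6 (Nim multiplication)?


Nim multiplication is bilinear over XOR: (u XOR v) * w = (u*w) XOR (v*w).
So we split each operand into its bit components and XOR the pairwise Nim products.
12 = 4 + 8 (as XOR of powers of 2).
6 = 2 + 4 (as XOR of powers of 2).
Using the standard Nim-product table on single bits:
  2*2 = 3,   2*4 = 8,   2*8 = 12,
  4*4 = 6,   4*8 = 11,  8*8 = 13,
and  1*x = x (identity), k*l = l*k (commutative).
Pairwise Nim products:
  4 * 2 = 8
  4 * 4 = 6
  8 * 2 = 12
  8 * 4 = 11
XOR them: 8 XOR 6 XOR 12 XOR 11 = 9.
Result: 12 * 6 = 9 (in Nim).

9


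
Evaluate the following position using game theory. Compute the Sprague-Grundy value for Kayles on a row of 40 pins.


Kayles: a move removes 1 or 2 adjacent pins from a contiguous row.
Removing pins from a row of k leaves two independent rows (a, b) with a + b = k - 1 (one pin) or a + b = k - 2 (two pins); an end removal gives a = 0.
By Sprague-Grundy, G(k) = mex{ G(a) XOR G(b) } over all these splits. G(0) = 0.
G(1): splits (0,0):0^0=0 -> mex({0}) = 1
G(2): splits (0,1):0^1=1 (0,0):0^0=0 -> mex({0, 1}) = 2
G(3): splits (0,2):0^2=2 (1,1):1^1=0 (0,1):0^1=1 -> mex({0, 1, 2}) = 3
G(4): splits (0,3):0^3=3 (1,2):1^2=3 (0,2):0^2=2 (1,1):1^1=0 -> mex({0, 2, 3}) = 1
G(5): splits (0,4):0^1=1 (1,3):1^3=2 (2,2):2^2=0 (0,3):0^3=3 (1,2):1^2=3 -> mex({0, 1, 2, 3}) = 4
G(6) = mex({0, 1, 2, 4}) = 3
G(7) = mex({0, 1, 3, 4, 5}) = 2
G(8) = mex({0, 2, 3, 5, 6}) = 1
G(9) = mex({0, 1, 2, 3, 6, 7}) = 4
G(10) = mex({0, 1, 3, 4, 5, 7}) = 2
G(11) = mex({0, 1, 2, 3, 4, 5}) = 6
G(12) = mex({0, 1, 2, 3, 5, 6, 7}) = 4
G(13) = mex({0, 2, 3, 4, 6, 7}) = 1
G(14) = mex({0, 1, 4, 5, 6, 7}) = 2
G(15) = mex({0, 1, 2, 3, 4, 5, 6}) = 7
G(16) = mex({0, 2, 3, 5, 6, 7}) = 1
G(17) = mex({0, 1, 2, 3, 5, 6, 7}) = 4
G(18) = mex({0, 1, 2, 4, 5, 6}) = 3
G(19) = mex({0, 1, 3, 4, 5, 7}) = 2
G(20) = mex({0, 2, 3, 4, 5, 6, 7}) = 1
G(21) = mex({0, 1, 2, 3, 5, 6, 7}) = 4
G(22) = mex({0, 1, 2, 3, 4, 5, 7}) = 6
G(23) = mex({0, 1, 2, 3, 4, 5, 6}) = 7
G(24) = mex({0, 1, 2, 3, 5, 6, 7}) = 4
G(25) = mex({0, 2, 3, 4, 6, 7}) = 1
G(26) = mex({0, 1, 3, 4, 5, 6, 7}) = 2
G(27) = mex({0, 1, 2, 3, 4, 5, 6, 7}) = 8
G(28) = mex({0, 1, 2, 3, 4, 6, 7, 8}) = 5
G(29) = mex({0, 1, 2, 3, 5, 6, 7, 8, 9}) = 4
G(30) = mex({0, 1, 2, 3, 4, 5, 6, 9, 10}) = 7
G(31) = mex({0, 1, 3, 4, 5, 7, 10, 11}) = 2
G(32) = mex({0, 2, 3, 4, 5, 6, 7, 9, 11}) = 1
G(33) = mex({0, 1, 2, 3, 4, 5, 6, 7, 9, 12}) = 8
G(34) = mex({0, 1, 2, 3, 4, 5, 7, 8, 11, 12}) = 6
G(35) = mex({0, 1, 2, 3, 4, 5, 6, 8, 9, 10, 11}) = 7
G(36) = mex({0, 1, 2, 3, 5, 6, 7, 9, 10}) = 4
G(37) = mex({0, 2, 3, 4, 6, 7, 9, 10, 11, 12}) = 1
G(38) = mex({0, 1, 3, 4, 5, 6, 7, 9, 10, 11, 12}) = 2
G(39) = mex({0, 1, 2, 4, 5, 6, 7, 9, 10, 12, 14}) = 3
G(40) = mex({0, 2, 3, 4, 6, 7, 11, 12, 14}) = 1
Therefore G(40) = 1.

1


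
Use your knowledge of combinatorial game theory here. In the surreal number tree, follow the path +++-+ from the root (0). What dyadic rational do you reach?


Sign expansion: +++-+
Rule: track bounds (lo, hi), initially (-inf, +inf). On '+', the current value becomes lo and we move to the simplest number in (value, hi): value + 1 if hi = +inf, otherwise the midpoint (value + hi)/2. On '-', the current value becomes hi and we move to value - 1 if lo = -inf, otherwise the midpoint (lo + value)/2.
Start at 0.
Step 1: sign = +, move right. Bounds: (0, +inf). Value = 1
Step 2: sign = +, move right. Bounds: (1, +inf). Value = 2
Step 3: sign = +, move right. Bounds: (2, +inf). Value = 3
Step 4: sign = -, move left. Bounds: (2, 3). Value = 5/2
Step 5: sign = +, move right. Bounds: (5/2, 3). Value = 11/4
The surreal number with sign expansion +++-+ is 11/4.

11/4


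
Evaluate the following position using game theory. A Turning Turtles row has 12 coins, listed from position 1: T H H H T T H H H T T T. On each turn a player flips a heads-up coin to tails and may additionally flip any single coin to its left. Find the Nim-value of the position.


Coins: T H H H T T H H H T T T
Key fact: a single head at position k behaves exactly like a Nim heap of size k (turning it to T and optionally flipping a coin at j < k corresponds to moving the heap from k to j, or to 0), and heads combine as a disjunctive sum (two heads at the same place would cancel, matching j XOR j = 0). So the Nim-value is the XOR of the 1-indexed positions of the heads.
Face-up positions (1-indexed): [2, 3, 4, 7, 8, 9]
XOR 0 with 2: 0 XOR 2 = 2
XOR 2 with 3: 2 XOR 3 = 1
XOR 1 with 4: 1 XOR 4 = 5
XOR 5 with 7: 5 XOR 7 = 2
XOR 2 with 8: 2 XOR 8 = 10
XOR 10 with 9: 10 XOR 9 = 3
Nim-value = 3

3


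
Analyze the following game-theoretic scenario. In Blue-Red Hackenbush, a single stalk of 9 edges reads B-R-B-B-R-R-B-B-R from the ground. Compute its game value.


Edges (from ground): B-R-B-B-R-R-B-B-R
By Berlekamp's sign-expansion rule, a Blue-Red Hackenbush stalk has the value of the surreal number whose sign sequence is the edge sequence with B -> + and R -> -.
Sign sequence: +-++--++-
Trace the sign expansion in the surreal number tree, starting from 0:
Edge 1: B (sign +) -> bounds (0, +inf), value = 1
Edge 2: R (sign -) -> bounds (0, 1), value = 1/2
Edge 3: B (sign +) -> bounds (1/2, 1), value = 3/4
Edge 4: B (sign +) -> bounds (3/4, 1), value = 7/8
Edge 5: R (sign -) -> bounds (3/4, 7/8), value = 13/16
Edge 6: R (sign -) -> bounds (3/4, 13/16), value = 25/32
Edge 7: B (sign +) -> bounds (25/32, 13/16), value = 51/64
Edge 8: B (sign +) -> bounds (51/64, 13/16), value = 103/128
Edge 9: R (sign -) -> bounds (51/64, 103/128), value = 205/256
Game value = 205/256

205/256


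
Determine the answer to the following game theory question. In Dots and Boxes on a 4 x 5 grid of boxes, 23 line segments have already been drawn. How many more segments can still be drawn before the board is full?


Grid: 4 x 5 boxes, i.e. 5 rows and 6 columns of dots.
Horizontal edges: (rows + 1) * cols = 5 * 5 = 25
Vertical edges: rows * (cols + 1) = 4 * 6 = 24
Total edges: 25 + 24 = 49
Edges drawn: 23
Remaining: 49 - 23 = 26

26


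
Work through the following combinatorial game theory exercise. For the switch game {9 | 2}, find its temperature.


The game is {9 | 2}, a switch {a | b} with numbers a > b.
Cooling {a | b} by t gives {a - t | b + t}, which stops being hot when a - t = b + t, i.e. at t = (a - b)/2. So the temperature of a switch is (a - b)/2.
Temperature = (Left option - Right option) / 2
= (9 - (2)) / 2
= 7 / 2
= 7/2

7/2


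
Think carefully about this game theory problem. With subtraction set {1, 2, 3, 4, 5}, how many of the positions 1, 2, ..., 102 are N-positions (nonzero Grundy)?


Subtraction set S = {1, 2, 3, 4, 5}, so G(n) = n mod 6.
G(n) = 0 when n is a multiple of 6.
Multiples of 6 in [1, 102]: 17
N-positions (nonzero Grundy) = 102 - 17 = 85

85


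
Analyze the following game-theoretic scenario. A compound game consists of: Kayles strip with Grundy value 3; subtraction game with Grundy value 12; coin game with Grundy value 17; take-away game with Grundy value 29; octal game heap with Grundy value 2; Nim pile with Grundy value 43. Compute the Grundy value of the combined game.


By the Sprague-Grundy theorem, the Grundy value of a sum of games is the XOR of individual Grundy values.
Kayles strip: Grundy value = 3. Running XOR: 0 XOR 3 = 3
subtraction game: Grundy value = 12. Running XOR: 3 XOR 12 = 15
coin game: Grundy value = 17. Running XOR: 15 XOR 17 = 30
take-away game: Grundy value = 29. Running XOR: 30 XOR 29 = 3
octal game heap: Grundy value = 2. Running XOR: 3 XOR 2 = 1
Nim pile: Grundy value = 43. Running XOR: 1 XOR 43 = 42
The combined Grundy value is 42.

42


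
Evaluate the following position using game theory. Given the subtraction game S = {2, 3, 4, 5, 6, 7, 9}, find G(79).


The subtraction set is S = {2, 3, 4, 5, 6, 7, 9}.
G(k) = mex{ G(k - s) : s in S, s <= k }. We compute iteratively: G(0) = 0.
G(1) = mex({}) = 0
G(2) = mex({0}) = 1
G(3) = mex({0}) = 1
G(4) = mex({0, 1}) = 2
G(5) = mex({0, 1}) = 2
G(6) = mex({0, 1, 2}) = 3
G(7) = mex({0, 1, 2}) = 3
G(8) = mex({0, 1, 2, 3}) = 4
G(9) = mex({0, 1, 2, 3}) = 4
G(10) = mex({0, 1, 2, 3, 4}) = 5
G(11) = mex({1, 2, 3, 4}) = 0
G(12) = mex({1, 2, 3, 4, 5}) = 0
G(13) = mex({0, 2, 3, 4, 5}) = 1
G(14) = mex({0, 2, 3, 4, 5}) = 1
G(15) = mex({0, 1, 3, 4, 5}) = 2
G(16) = mex({0, 1, 3, 4, 5}) = 2
G(17) = mex({0, 1, 2, 4, 5}) = 3
G(18) = mex({0, 1, 2, 4}) = 3
G(19) = mex({0, 1, 2, 3, 5}) = 4
Observe that G(11)..G(19) = 0, 0, 1, 1, 2, 2, 3, 3, 4 repeats G(0)..G(8) = 0, 0, 1, 1, 2, 2, 3, 3, 4.
For k >= max(S) = 9, G(k) is determined by the previous 9 values G(k-9)..G(k-1); a window of 9 consecutive values has recurred shifted by 11, so by induction G(k + 11) = G(k) for all k >= 0: the sequence is periodic from the start with period 11.
One period: G(0..10) = 0, 0, 1, 1, 2, 2, 3, 3, 4, 4, 5.
79 mod 11 = 2, so G(79) = G(2) = 1.

1


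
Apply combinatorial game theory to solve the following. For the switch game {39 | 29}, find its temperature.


The game is {39 | 29}, a switch {a | b} with numbers a > b.
Cooling {a | b} by t gives {a - t | b + t}, which stops being hot when a - t = b + t, i.e. at t = (a - b)/2. So the temperature of a switch is (a - b)/2.
Temperature = (Left option - Right option) / 2
= (39 - (29)) / 2
= 10 / 2
= 5

5


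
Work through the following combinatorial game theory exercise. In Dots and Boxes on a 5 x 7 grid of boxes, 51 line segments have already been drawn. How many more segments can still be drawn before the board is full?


Grid: 5 x 7 boxes, i.e. 6 rows and 8 columns of dots.
Horizontal edges: (rows + 1) * cols = 6 * 7 = 42
Vertical edges: rows * (cols + 1) = 5 * 8 = 40
Total edges: 42 + 40 = 82
Edges drawn: 51
Remaining: 82 - 51 = 31

31


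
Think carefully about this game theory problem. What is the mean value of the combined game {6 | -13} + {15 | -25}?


G1 = {6 | -13}, G2 = {15 | -25}
Each is a switch {a | b} with numbers a > b; its mean value is (a + b)/2, and mean value is additive over game sums: m(G1 + G2) = m(G1) + m(G2).
Mean of G1 = (6 + (-13))/2 = -7/2 = -7/2
Mean of G2 = (15 + (-25))/2 = -10/2 = -5
Mean of G1 + G2 = -7/2 + -5 = -17/2

-17/2


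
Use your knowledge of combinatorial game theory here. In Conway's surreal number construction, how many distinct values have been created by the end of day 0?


Day 0: {|} = 0 is born. Count = 1.
Day n: the number of surreal numbers born by day n is 2^(n+1) - 1.
By day 0: 2^1 - 1 = 1
By day 0: 1 surreal numbers.

1


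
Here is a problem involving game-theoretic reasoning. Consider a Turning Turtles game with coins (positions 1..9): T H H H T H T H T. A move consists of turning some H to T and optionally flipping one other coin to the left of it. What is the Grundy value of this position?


Coins: T H H H T H T H T
Key fact: a single head at position k behaves exactly like a Nim heap of size k (turning it to T and optionally flipping a coin at j < k corresponds to moving the heap from k to j, or to 0), and heads combine as a disjunctive sum (two heads at the same place would cancel, matching j XOR j = 0). So the Nim-value is the XOR of the 1-indexed positions of the heads.
Face-up positions (1-indexed): [2, 3, 4, 6, 8]
XOR 0 with 2: 0 XOR 2 = 2
XOR 2 with 3: 2 XOR 3 = 1
XOR 1 with 4: 1 XOR 4 = 5
XOR 5 with 6: 5 XOR 6 = 3
XOR 3 with 8: 3 XOR 8 = 11
Nim-value = 11

11


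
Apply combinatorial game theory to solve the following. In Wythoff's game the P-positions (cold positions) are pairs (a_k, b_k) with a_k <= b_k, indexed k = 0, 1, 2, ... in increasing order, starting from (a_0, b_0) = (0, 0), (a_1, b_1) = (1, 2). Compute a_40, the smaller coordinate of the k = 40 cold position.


By Wythoff's theorem, a_k = floor(k * phi) and b_k = floor(k * phi^2) = a_k + k, where phi = (1 + sqrt(5))/2 is the golden ratio.
phi = (1 + sqrt(5))/2 = 1.618034
k = 40
k * phi = 40 * 1.618034 = 64.721360
a_40 = floor(k * phi) = 64

64


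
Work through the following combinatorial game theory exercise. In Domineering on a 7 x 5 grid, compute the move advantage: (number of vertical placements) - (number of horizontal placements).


Board is 7 x 5 (rows x cols).
Left (vertical) placements: (rows-1) * cols = 6 * 5 = 30
Right (horizontal) placements: rows * (cols-1) = 7 * 4 = 28
Advantage = Left - Right = 30 - 28 = 2

2


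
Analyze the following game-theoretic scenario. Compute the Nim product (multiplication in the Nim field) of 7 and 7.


Nim multiplication is bilinear over XOR: (u XOR v) * w = (u*w) XOR (v*w).
So we split each operand into its bit components and XOR the pairwise Nim products.
7 = 1 + 2 + 4 (as XOR of powers of 2).
7 = 1 + 2 + 4 (as XOR of powers of 2).
Using the standard Nim-product table on single bits:
  2*2 = 3,   2*4 = 8,   2*8 = 12,
  4*4 = 6,   4*8 = 11,  8*8 = 13,
and  1*x = x (identity), k*l = l*k (commutative).
Pairwise Nim products:
  1 * 1 = 1
  1 * 2 = 2
  1 * 4 = 4
  2 * 1 = 2
  2 * 2 = 3
  2 * 4 = 8
  4 * 1 = 4
  4 * 2 = 8
  4 * 4 = 6
XOR them: 1 XOR 2 XOR 4 XOR 2 XOR 3 XOR 8 XOR 4 XOR 8 XOR 6 = 4.
Result: 7 * 7 = 4 (in Nim).

4
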